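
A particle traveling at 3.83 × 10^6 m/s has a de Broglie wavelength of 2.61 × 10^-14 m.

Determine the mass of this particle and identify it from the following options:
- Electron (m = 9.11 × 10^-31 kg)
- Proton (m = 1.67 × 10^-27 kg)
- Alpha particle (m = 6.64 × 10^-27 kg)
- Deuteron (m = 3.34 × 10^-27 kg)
The particle is an alpha particle.

From λ = h/(mv), solve for mass:

m = h/(λv)
m = (6.626 × 10^-34 J·s) / (2.61 × 10^-14 m × 3.83 × 10^6 m/s)
m = 6.63 × 10^-27 kg

Comparing with the listed masses, this is closest to an alpha particle.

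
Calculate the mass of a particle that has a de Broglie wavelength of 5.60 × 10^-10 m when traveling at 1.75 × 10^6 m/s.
6.76 × 10^-31 kg

From the de Broglie relation λ = h/(mv), we solve for m:

m = h/(λv)
m = (6.626 × 10^-34 J·s) / (5.60 × 10^-10 m × 1.75 × 10^6 m/s)
m = 6.76 × 10^-31 kg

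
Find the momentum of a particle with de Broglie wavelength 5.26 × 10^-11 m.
1.26 × 10^-23 kg·m/s

From the de Broglie relation λ = h/p, we solve for p:

p = h/λ
p = (6.626 × 10^-34 J·s) / (5.26 × 10^-11 m)
p = 1.26 × 10^-23 kg·m/s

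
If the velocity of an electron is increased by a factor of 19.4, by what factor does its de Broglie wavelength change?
The wavelength decreases by a factor of 19.4.

From λ = h/(mv), the wavelength is inversely proportional to velocity:

λ ∝ 1/v

If v → 19.4v, then λ → λ/19.4

When velocity is increased by a factor of 19.4, the wavelength decreases by a factor of 19.4.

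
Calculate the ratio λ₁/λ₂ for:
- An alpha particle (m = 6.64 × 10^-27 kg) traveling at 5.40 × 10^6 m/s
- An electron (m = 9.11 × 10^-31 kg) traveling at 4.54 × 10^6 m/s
λ₁/λ₂ = 1.15 × 10^-4

Using λ = h/(mv):

λ₁ = h/(m₁v₁) = 1.85 × 10^-14 m
λ₂ = h/(m₂v₂) = 1.60 × 10^-10 m

Ratio λ₁/λ₂ = (m₂v₂)/(m₁v₁)
         = (9.11 × 10^-31 kg × 4.54 × 10^6 m/s) / (6.64 × 10^-27 kg × 5.40 × 10^6 m/s)
         = 1.15 × 10^-4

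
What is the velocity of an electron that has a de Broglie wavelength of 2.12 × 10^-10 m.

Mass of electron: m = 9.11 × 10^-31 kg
3.43 × 10^6 m/s

From the de Broglie relation λ = h/(mv), we solve for v:

v = h/(mλ)
v = (6.626 × 10^-34 J·s) / (9.11 × 10^-31 kg × 2.12 × 10^-10 m)
v = 3.43 × 10^6 m/s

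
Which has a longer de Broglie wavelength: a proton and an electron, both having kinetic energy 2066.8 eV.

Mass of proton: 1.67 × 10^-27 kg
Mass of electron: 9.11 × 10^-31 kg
The electron has the longer wavelength.

Using λ = h/√(2mKE):

For proton: λ₁ = h/√(2m₁KE) = 6.30 × 10^-13 m
For electron: λ₂ = h/√(2m₂KE) = 2.70 × 10^-11 m

Since λ ∝ 1/√m at constant kinetic energy, the lighter particle has the longer wavelength.

The electron has the longer de Broglie wavelength.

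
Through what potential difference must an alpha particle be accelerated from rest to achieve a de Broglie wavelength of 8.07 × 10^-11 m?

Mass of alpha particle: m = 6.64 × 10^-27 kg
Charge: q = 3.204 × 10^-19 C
1.58 × 10^-2 V

From λ = h/√(2mqV), we solve for V:

λ² = h²/(2mqV)
V = h²/(2mqλ²)
V = (6.626 × 10^-34 J·s)² / (2 × 6.64 × 10^-27 kg × 3.204 × 10^-19 C × (8.07 × 10^-11 m)²)
V = 1.58 × 10^-2 V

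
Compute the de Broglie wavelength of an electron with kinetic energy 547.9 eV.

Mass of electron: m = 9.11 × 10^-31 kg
5.24 × 10^-11 m

Using λ = h/√(2mKE):

First convert KE to Joules: KE = 547.9 eV = 8.778 × 10^-17 J

λ = h/√(2mKE)
λ = (6.626 × 10^-34 J·s) / √(2 × 9.11 × 10^-31 kg × 8.778 × 10^-17 J)
λ = 5.24 × 10^-11 m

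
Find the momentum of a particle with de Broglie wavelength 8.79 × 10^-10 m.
7.54 × 10^-25 kg·m/s

From the de Broglie relation λ = h/p, we solve for p:

p = h/λ
p = (6.626 × 10^-34 J·s) / (8.79 × 10^-10 m)
p = 7.54 × 10^-25 kg·m/s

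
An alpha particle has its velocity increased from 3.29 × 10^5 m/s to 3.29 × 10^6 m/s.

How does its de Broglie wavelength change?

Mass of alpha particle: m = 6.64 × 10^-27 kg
The wavelength decreases by a factor of 10.

Using λ = h/(mv):

Initial wavelength: λ₁ = h/(mv₁) = 3.03 × 10^-13 m
Final wavelength: λ₂ = h/(mv₂) = 3.03 × 10^-14 m

Since λ ∝ 1/v, when velocity increases by a factor of 10, the wavelength decreases by a factor of 10.

λ₂/λ₁ = v₁/v₂ = 1/10

The wavelength decreases by a factor of 10.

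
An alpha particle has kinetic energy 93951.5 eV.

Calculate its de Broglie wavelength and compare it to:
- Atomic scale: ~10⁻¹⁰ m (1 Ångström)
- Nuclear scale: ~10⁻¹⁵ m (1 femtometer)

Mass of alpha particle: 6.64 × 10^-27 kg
λ = 4.69 × 10^-14 m, which is between nuclear and atomic scales.

Using λ = h/√(2mKE):

KE = 93951.5 eV = 1.505 × 10^-14 J

λ = h/√(2mKE)
λ = (6.626 × 10^-34 J·s) / √(2 × 6.64 × 10^-27 kg × 1.505 × 10^-14 J)
λ = 4.69 × 10^-14 m

Comparison:
- Atomic scale (10⁻¹⁰ m): λ is 0.00047× this size
- Nuclear scale (10⁻¹⁵ m): λ is 47× this size

The wavelength is between nuclear and atomic scales.

This wavelength is appropriate for probing atomic structure but too large for nuclear physics experiments.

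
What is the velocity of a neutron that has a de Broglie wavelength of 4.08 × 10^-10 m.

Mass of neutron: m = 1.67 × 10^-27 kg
9.72 × 10^2 m/s

From the de Broglie relation λ = h/(mv), we solve for v:

v = h/(mλ)
v = (6.626 × 10^-34 J·s) / (1.67 × 10^-27 kg × 4.08 × 10^-10 m)
v = 9.72 × 10^2 m/s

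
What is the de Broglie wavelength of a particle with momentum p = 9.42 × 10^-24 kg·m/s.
7.03 × 10^-11 m

Using the de Broglie relation λ = h/p:

λ = h/p
λ = (6.626 × 10^-34 J·s) / (9.42 × 10^-24 kg·m/s)
λ = 7.03 × 10^-11 m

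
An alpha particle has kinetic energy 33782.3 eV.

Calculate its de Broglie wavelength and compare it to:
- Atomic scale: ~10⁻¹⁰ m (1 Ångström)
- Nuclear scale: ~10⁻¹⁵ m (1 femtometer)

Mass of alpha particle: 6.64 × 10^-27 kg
λ = 7.82 × 10^-14 m, which is between nuclear and atomic scales.

Using λ = h/√(2mKE):

KE = 33782.3 eV = 5.413 × 10^-15 J

λ = h/√(2mKE)
λ = (6.626 × 10^-34 J·s) / √(2 × 6.64 × 10^-27 kg × 5.413 × 10^-15 J)
λ = 7.82 × 10^-14 m

Comparison:
- Atomic scale (10⁻¹⁰ m): λ is 0.00078× this size
- Nuclear scale (10⁻¹⁵ m): λ is 78× this size

The wavelength is between nuclear and atomic scales.

This wavelength is appropriate for probing atomic structure but too large for nuclear physics experiments.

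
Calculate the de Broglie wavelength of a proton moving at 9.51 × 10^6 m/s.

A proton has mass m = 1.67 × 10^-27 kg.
4.17 × 10^-14 m

Using the de Broglie relation λ = h/(mv):

λ = h/(mv)
λ = (6.626 × 10^-34 J·s) / (1.67 × 10^-27 kg × 9.51 × 10^6 m/s)
λ = 4.17 × 10^-14 m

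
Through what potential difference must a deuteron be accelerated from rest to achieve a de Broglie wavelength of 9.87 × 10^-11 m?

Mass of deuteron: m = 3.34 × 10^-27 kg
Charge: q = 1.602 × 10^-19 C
4.21 × 10^-2 V

From λ = h/√(2mqV), we solve for V:

λ² = h²/(2mqV)
V = h²/(2mqλ²)
V = (6.626 × 10^-34 J·s)² / (2 × 3.34 × 10^-27 kg × 1.602 × 10^-19 C × (9.87 × 10^-11 m)²)
V = 4.21 × 10^-2 V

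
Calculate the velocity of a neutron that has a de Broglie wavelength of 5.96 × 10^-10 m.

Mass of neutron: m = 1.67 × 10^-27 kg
6.66 × 10^2 m/s

From the de Broglie relation λ = h/(mv), we solve for v:

v = h/(mλ)
v = (6.626 × 10^-34 J·s) / (1.67 × 10^-27 kg × 5.96 × 10^-10 m)
v = 6.66 × 10^2 m/s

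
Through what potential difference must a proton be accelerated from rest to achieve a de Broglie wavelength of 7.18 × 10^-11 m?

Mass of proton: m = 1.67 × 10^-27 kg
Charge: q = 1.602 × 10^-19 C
1.59 × 10^-1 V

From λ = h/√(2mqV), we solve for V:

λ² = h²/(2mqV)
V = h²/(2mqλ²)
V = (6.626 × 10^-34 J·s)² / (2 × 1.67 × 10^-27 kg × 1.602 × 10^-19 C × (7.18 × 10^-11 m)²)
V = 1.59 × 10^-1 V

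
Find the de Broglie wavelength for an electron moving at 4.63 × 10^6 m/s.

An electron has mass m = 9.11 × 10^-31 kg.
1.57 × 10^-10 m

Using the de Broglie relation λ = h/(mv):

λ = h/(mv)
λ = (6.626 × 10^-34 J·s) / (9.11 × 10^-31 kg × 4.63 × 10^6 m/s)
λ = 1.57 × 10^-10 m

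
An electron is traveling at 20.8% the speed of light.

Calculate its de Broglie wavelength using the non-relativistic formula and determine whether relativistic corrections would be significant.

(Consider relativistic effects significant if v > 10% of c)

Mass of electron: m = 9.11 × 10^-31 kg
Yes, relativistic corrections are needed.

Using the non-relativistic de Broglie formula λ = h/(mv):

v = 20.8% × c = 6.236 × 10^7 m/s

λ = h/(mv)
λ = (6.626 × 10^-34 J·s) / (9.11 × 10^-31 kg × 6.236 × 10^7 m/s)
λ = 1.17 × 10^-11 m

Since v = 20.8% of c > 10% of c, relativistic corrections ARE significant and the actual wavelength would differ from this non-relativistic estimate.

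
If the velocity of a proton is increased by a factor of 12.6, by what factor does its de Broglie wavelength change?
The wavelength decreases by a factor of 12.6.

From λ = h/(mv), the wavelength is inversely proportional to velocity:

λ ∝ 1/v

If v → 12.6v, then λ → λ/12.6

When velocity is increased by a factor of 12.6, the wavelength decreases by a factor of 12.6.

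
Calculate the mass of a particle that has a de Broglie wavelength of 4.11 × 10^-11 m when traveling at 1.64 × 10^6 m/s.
9.83 × 10^-30 kg

From the de Broglie relation λ = h/(mv), we solve for m:

m = h/(λv)
m = (6.626 × 10^-34 J·s) / (4.11 × 10^-11 m × 1.64 × 10^6 m/s)
m = 9.83 × 10^-30 kg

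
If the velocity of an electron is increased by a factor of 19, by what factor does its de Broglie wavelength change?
The wavelength decreases by a factor of 19.

From λ = h/(mv), the wavelength is inversely proportional to velocity:

λ ∝ 1/v

If v → 19v, then λ → λ/19

When velocity is increased by a factor of 19, the wavelength decreases by a factor of 19.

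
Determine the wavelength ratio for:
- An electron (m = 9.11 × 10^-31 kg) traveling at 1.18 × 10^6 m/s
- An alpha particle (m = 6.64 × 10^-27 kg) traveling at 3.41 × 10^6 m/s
λ₁/λ₂ = 2.11 × 10^4

Using λ = h/(mv):

λ₁ = h/(m₁v₁) = 6.16 × 10^-10 m
λ₂ = h/(m₂v₂) = 2.93 × 10^-14 m

Ratio λ₁/λ₂ = (m₂v₂)/(m₁v₁)
         = (6.64 × 10^-27 kg × 3.41 × 10^6 m/s) / (9.11 × 10^-31 kg × 1.18 × 10^6 m/s)
         = 2.11 × 10^4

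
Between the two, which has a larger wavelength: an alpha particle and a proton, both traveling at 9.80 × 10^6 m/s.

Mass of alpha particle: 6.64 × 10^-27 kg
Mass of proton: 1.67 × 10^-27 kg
The proton has the longer wavelength.

Using λ = h/(mv), since both particles have the same velocity, the wavelength depends only on mass.

For alpha particle: λ₁ = h/(m₁v) = 1.02 × 10^-14 m
For proton: λ₂ = h/(m₂v) = 4.05 × 10^-14 m

Since λ ∝ 1/m at constant velocity, the lighter particle has the longer wavelength.

The proton has the longer de Broglie wavelength.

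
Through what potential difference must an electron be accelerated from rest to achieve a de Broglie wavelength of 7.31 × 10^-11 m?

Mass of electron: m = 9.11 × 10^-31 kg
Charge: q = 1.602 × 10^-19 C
281 V

From λ = h/√(2mqV), we solve for V:

λ² = h²/(2mqV)
V = h²/(2mqλ²)
V = (6.626 × 10^-34 J·s)² / (2 × 9.11 × 10^-31 kg × 1.602 × 10^-19 C × (7.31 × 10^-11 m)²)
V = 281 V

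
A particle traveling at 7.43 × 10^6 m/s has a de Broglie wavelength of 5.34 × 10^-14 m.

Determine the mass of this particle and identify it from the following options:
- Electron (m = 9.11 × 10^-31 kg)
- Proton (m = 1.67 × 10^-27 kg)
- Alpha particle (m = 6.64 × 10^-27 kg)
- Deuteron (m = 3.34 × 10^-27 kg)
The particle is a proton.

From λ = h/(mv), solve for mass:

m = h/(λv)
m = (6.626 × 10^-34 J·s) / (5.34 × 10^-14 m × 7.43 × 10^6 m/s)
m = 1.67 × 10^-27 kg

Comparing with the listed masses, this is closest to a proton.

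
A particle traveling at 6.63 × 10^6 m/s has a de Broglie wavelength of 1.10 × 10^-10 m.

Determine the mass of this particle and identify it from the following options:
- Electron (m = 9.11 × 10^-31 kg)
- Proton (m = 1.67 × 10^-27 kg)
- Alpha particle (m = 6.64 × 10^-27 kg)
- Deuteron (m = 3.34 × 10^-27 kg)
The particle is an electron.

From λ = h/(mv), solve for mass:

m = h/(λv)
m = (6.626 × 10^-34 J·s) / (1.10 × 10^-10 m × 6.63 × 10^6 m/s)
m = 9.09 × 10^-31 kg

Comparing with the listed masses, this is closest to an electron.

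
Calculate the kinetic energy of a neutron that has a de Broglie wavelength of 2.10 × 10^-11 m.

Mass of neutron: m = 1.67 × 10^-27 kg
2.98 × 10^-19 J (or 1.86 eV)

From λ = h/√(2mKE), we solve for KE:

λ² = h²/(2mKE)
KE = h²/(2mλ²)
KE = (6.626 × 10^-34 J·s)² / (2 × 1.67 × 10^-27 kg × (2.10 × 10^-11 m)²)
KE = 2.98 × 10^-19 J
KE = 1.86 eV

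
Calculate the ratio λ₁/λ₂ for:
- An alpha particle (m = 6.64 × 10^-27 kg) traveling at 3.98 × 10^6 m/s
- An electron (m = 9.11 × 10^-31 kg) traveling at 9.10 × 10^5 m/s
λ₁/λ₂ = 3.14 × 10^-5

Using λ = h/(mv):

λ₁ = h/(m₁v₁) = 2.51 × 10^-14 m
λ₂ = h/(m₂v₂) = 7.99 × 10^-10 m

Ratio λ₁/λ₂ = (m₂v₂)/(m₁v₁)
         = (9.11 × 10^-31 kg × 9.10 × 10^5 m/s) / (6.64 × 10^-27 kg × 3.98 × 10^6 m/s)
         = 3.14 × 10^-5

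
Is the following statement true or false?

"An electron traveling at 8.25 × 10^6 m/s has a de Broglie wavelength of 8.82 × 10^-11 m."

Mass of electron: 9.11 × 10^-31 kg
True

The claim is correct.

Using λ = h/(mv):
λ = (6.626 × 10^-34 J·s) / (9.11 × 10^-31 kg × 8.25 × 10^6 m/s)
λ = 8.82 × 10^-11 m

This matches the claimed value.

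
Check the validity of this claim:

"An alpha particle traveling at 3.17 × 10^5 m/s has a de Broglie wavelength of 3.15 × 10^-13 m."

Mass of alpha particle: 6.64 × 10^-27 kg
True

The claim is correct.

Using λ = h/(mv):
λ = (6.626 × 10^-34 J·s) / (6.64 × 10^-27 kg × 3.17 × 10^5 m/s)
λ = 3.15 × 10^-13 m

This matches the claimed value.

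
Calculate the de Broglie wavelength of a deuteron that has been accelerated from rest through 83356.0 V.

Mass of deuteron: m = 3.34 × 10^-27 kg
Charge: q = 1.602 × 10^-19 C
7.02 × 10^-14 m

When a particle is accelerated through voltage V, it gains kinetic energy KE = qV.

The de Broglie wavelength is then λ = h/√(2mqV):

λ = h/√(2mqV)
λ = (6.626 × 10^-34 J·s) / √(2 × 3.34 × 10^-27 kg × 1.602 × 10^-19 C × 83356.0 V)
λ = 7.02 × 10^-14 m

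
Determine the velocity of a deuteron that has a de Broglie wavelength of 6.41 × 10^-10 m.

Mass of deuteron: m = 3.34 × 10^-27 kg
3.09 × 10^2 m/s

From the de Broglie relation λ = h/(mv), we solve for v:

v = h/(mλ)
v = (6.626 × 10^-34 J·s) / (3.34 × 10^-27 kg × 6.41 × 10^-10 m)
v = 3.09 × 10^2 m/s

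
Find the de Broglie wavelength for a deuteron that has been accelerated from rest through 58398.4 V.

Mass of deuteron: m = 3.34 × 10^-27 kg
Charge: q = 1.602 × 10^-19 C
8.38 × 10^-14 m

When a particle is accelerated through voltage V, it gains kinetic energy KE = qV.

The de Broglie wavelength is then λ = h/√(2mqV):

λ = h/√(2mqV)
λ = (6.626 × 10^-34 J·s) / √(2 × 3.34 × 10^-27 kg × 1.602 × 10^-19 C × 58398.4 V)
λ = 8.38 × 10^-14 m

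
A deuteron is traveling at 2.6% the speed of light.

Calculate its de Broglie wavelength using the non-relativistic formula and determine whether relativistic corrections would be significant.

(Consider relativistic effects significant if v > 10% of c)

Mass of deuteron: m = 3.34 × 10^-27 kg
No, relativistic corrections are not needed.

Using the non-relativistic de Broglie formula λ = h/(mv):

v = 2.6% × c = 7.795 × 10^6 m/s

λ = h/(mv)
λ = (6.626 × 10^-34 J·s) / (3.34 × 10^-27 kg × 7.795 × 10^6 m/s)
λ = 2.55 × 10^-14 m

Since v = 2.6% of c < 10% of c, relativistic corrections are NOT significant and this non-relativistic result is a good approximation.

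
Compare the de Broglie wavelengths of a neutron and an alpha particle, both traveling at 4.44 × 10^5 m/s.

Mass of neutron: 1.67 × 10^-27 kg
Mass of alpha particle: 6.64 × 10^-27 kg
The neutron has the longer wavelength.

Using λ = h/(mv), since both particles have the same velocity, the wavelength depends only on mass.

For neutron: λ₁ = h/(m₁v) = 8.94 × 10^-13 m
For alpha particle: λ₂ = h/(m₂v) = 2.25 × 10^-13 m

Since λ ∝ 1/m at constant velocity, the lighter particle has the longer wavelength.

The neutron has the longer de Broglie wavelength.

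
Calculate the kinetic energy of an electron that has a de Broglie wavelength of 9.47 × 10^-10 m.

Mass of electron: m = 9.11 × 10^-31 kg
2.69 × 10^-19 J (or 1.68 eV)

From λ = h/√(2mKE), we solve for KE:

λ² = h²/(2mKE)
KE = h²/(2mλ²)
KE = (6.626 × 10^-34 J·s)² / (2 × 9.11 × 10^-31 kg × (9.47 × 10^-10 m)²)
KE = 2.69 × 10^-19 J
KE = 1.68 eV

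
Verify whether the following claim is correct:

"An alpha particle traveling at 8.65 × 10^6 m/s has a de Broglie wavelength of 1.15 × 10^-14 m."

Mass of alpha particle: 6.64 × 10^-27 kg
True

The claim is correct.

Using λ = h/(mv):
λ = (6.626 × 10^-34 J·s) / (6.64 × 10^-27 kg × 8.65 × 10^6 m/s)
λ = 1.15 × 10^-14 m

This matches the claimed value.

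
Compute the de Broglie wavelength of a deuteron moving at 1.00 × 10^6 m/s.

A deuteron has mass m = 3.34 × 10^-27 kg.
1.98 × 10^-13 m

Using the de Broglie relation λ = h/(mv):

λ = h/(mv)
λ = (6.626 × 10^-34 J·s) / (3.34 × 10^-27 kg × 1.00 × 10^6 m/s)
λ = 1.98 × 10^-13 m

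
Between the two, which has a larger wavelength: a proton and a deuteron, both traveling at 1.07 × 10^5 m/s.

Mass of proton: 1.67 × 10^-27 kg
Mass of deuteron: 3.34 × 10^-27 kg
The proton has the longer wavelength.

Using λ = h/(mv), since both particles have the same velocity, the wavelength depends only on mass.

For proton: λ₁ = h/(m₁v) = 3.71 × 10^-12 m
For deuteron: λ₂ = h/(m₂v) = 1.85 × 10^-12 m

Since λ ∝ 1/m at constant velocity, the lighter particle has the longer wavelength.

The proton has the longer de Broglie wavelength.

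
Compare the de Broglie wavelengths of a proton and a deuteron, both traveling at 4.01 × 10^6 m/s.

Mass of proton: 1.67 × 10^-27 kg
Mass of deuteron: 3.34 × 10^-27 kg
The proton has the longer wavelength.

Using λ = h/(mv), since both particles have the same velocity, the wavelength depends only on mass.

For proton: λ₁ = h/(m₁v) = 9.89 × 10^-14 m
For deuteron: λ₂ = h/(m₂v) = 4.95 × 10^-14 m

Since λ ∝ 1/m at constant velocity, the lighter particle has the longer wavelength.

The proton has the longer de Broglie wavelength.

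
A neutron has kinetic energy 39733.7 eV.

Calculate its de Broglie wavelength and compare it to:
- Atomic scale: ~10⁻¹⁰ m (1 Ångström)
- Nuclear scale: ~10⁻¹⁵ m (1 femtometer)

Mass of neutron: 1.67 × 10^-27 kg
λ = 1.44 × 10^-13 m, which is between nuclear and atomic scales.

Using λ = h/√(2mKE):

KE = 39733.7 eV = 6.366 × 10^-15 J

λ = h/√(2mKE)
λ = (6.626 × 10^-34 J·s) / √(2 × 1.67 × 10^-27 kg × 6.366 × 10^-15 J)
λ = 1.44 × 10^-13 m

Comparison:
- Atomic scale (10⁻¹⁰ m): λ is 0.0014× this size
- Nuclear scale (10⁻¹⁵ m): λ is 1.4e+02× this size

The wavelength is between nuclear and atomic scales.

This wavelength is appropriate for probing atomic structure but too large for nuclear physics experiments.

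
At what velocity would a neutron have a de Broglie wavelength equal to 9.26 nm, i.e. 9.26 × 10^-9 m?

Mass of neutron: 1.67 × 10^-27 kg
4.28 × 10^1 m/s

From λ = h/(mv), solve for v:

v = h/(mλ)
v = (6.626 × 10^-34 J·s) / (1.67 × 10^-27 kg × 9.26 × 10^-9 m)
v = 4.28 × 10^1 m/s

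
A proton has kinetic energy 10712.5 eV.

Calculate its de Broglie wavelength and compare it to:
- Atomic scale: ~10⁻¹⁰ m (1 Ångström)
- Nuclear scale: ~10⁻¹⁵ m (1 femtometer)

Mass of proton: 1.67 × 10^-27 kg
λ = 2.77 × 10^-13 m, which is between nuclear and atomic scales.

Using λ = h/√(2mKE):

KE = 10712.5 eV = 1.716 × 10^-15 J

λ = h/√(2mKE)
λ = (6.626 × 10^-34 J·s) / √(2 × 1.67 × 10^-27 kg × 1.716 × 10^-15 J)
λ = 2.77 × 10^-13 m

Comparison:
- Atomic scale (10⁻¹⁰ m): λ is 0.0028× this size
- Nuclear scale (10⁻¹⁵ m): λ is 2.8e+02× this size

The wavelength is between nuclear and atomic scales.

This wavelength is appropriate for probing atomic structure but too large for nuclear physics experiments.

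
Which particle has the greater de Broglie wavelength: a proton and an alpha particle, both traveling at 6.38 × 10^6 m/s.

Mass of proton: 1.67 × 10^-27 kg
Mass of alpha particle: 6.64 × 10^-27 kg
The proton has the longer wavelength.

Using λ = h/(mv), since both particles have the same velocity, the wavelength depends only on mass.

For proton: λ₁ = h/(m₁v) = 6.22 × 10^-14 m
For alpha particle: λ₂ = h/(m₂v) = 1.56 × 10^-14 m

Since λ ∝ 1/m at constant velocity, the lighter particle has the longer wavelength.

The proton has the longer de Broglie wavelength.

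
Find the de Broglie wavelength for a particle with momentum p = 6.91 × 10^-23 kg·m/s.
9.59 × 10^-12 m

Using the de Broglie relation λ = h/p:

λ = h/p
λ = (6.626 × 10^-34 J·s) / (6.91 × 10^-23 kg·m/s)
λ = 9.59 × 10^-12 m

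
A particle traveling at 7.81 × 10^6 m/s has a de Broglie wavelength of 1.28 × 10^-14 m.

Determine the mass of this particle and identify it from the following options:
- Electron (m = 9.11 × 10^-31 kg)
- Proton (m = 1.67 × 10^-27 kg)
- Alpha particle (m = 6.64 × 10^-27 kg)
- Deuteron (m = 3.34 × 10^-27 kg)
The particle is an alpha particle.

From λ = h/(mv), solve for mass:

m = h/(λv)
m = (6.626 × 10^-34 J·s) / (1.28 × 10^-14 m × 7.81 × 10^6 m/s)
m = 6.63 × 10^-27 kg

Comparing with the listed masses, this is closest to an alpha particle.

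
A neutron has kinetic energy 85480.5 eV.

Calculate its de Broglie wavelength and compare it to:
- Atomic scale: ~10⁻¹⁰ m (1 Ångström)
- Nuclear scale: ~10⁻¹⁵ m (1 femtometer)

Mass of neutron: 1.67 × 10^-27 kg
λ = 9.80 × 10^-14 m, which is between nuclear and atomic scales.

Using λ = h/√(2mKE):

KE = 85480.5 eV = 1.370 × 10^-14 J

λ = h/√(2mKE)
λ = (6.626 × 10^-34 J·s) / √(2 × 1.67 × 10^-27 kg × 1.370 × 10^-14 J)
λ = 9.80 × 10^-14 m

Comparison:
- Atomic scale (10⁻¹⁰ m): λ is 0.00098× this size
- Nuclear scale (10⁻¹⁵ m): λ is 98× this size

The wavelength is between nuclear and atomic scales.

This wavelength is appropriate for probing atomic structure but too large for nuclear physics experiments.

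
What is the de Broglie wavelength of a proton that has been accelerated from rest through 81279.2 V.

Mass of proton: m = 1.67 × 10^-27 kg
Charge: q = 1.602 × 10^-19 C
1.00 × 10^-13 m

When a particle is accelerated through voltage V, it gains kinetic energy KE = qV.

The de Broglie wavelength is then λ = h/√(2mqV):

λ = h/√(2mqV)
λ = (6.626 × 10^-34 J·s) / √(2 × 1.67 × 10^-27 kg × 1.602 × 10^-19 C × 81279.2 V)
λ = 1.00 × 10^-13 m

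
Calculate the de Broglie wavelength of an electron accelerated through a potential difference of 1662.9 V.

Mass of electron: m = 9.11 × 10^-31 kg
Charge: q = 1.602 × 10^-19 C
3.01 × 10^-11 m

When a particle is accelerated through voltage V, it gains kinetic energy KE = qV.

The de Broglie wavelength is then λ = h/√(2mqV):

λ = h/√(2mqV)
λ = (6.626 × 10^-34 J·s) / √(2 × 9.11 × 10^-31 kg × 1.602 × 10^-19 C × 1662.9 V)
λ = 3.01 × 10^-11 m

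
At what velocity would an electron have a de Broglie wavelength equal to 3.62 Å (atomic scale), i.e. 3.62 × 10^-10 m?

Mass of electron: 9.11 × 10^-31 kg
2.01 × 10^6 m/s

From λ = h/(mv), solve for v:

v = h/(mλ)
v = (6.626 × 10^-34 J·s) / (9.11 × 10^-31 kg × 3.62 × 10^-10 m)
v = 2.01 × 10^6 m/s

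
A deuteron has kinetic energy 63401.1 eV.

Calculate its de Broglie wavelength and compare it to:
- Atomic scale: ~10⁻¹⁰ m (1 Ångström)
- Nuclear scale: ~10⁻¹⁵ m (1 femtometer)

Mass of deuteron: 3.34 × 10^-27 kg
λ = 8.04 × 10^-14 m, which is between nuclear and atomic scales.

Using λ = h/√(2mKE):

KE = 63401.1 eV = 1.016 × 10^-14 J

λ = h/√(2mKE)
λ = (6.626 × 10^-34 J·s) / √(2 × 3.34 × 10^-27 kg × 1.016 × 10^-14 J)
λ = 8.04 × 10^-14 m

Comparison:
- Atomic scale (10⁻¹⁰ m): λ is 0.0008× this size
- Nuclear scale (10⁻¹⁵ m): λ is 80× this size

The wavelength is between nuclear and atomic scales.

This wavelength is appropriate for probing atomic structure but too large for nuclear physics experiments.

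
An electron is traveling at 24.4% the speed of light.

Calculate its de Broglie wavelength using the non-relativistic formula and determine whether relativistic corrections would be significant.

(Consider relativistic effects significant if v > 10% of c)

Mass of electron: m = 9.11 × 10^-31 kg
Yes, relativistic corrections are needed.

Using the non-relativistic de Broglie formula λ = h/(mv):

v = 24.4% × c = 7.315 × 10^7 m/s

λ = h/(mv)
λ = (6.626 × 10^-34 J·s) / (9.11 × 10^-31 kg × 7.315 × 10^7 m/s)
λ = 9.94 × 10^-12 m

Since v = 24.4% of c > 10% of c, relativistic corrections ARE significant and the actual wavelength would differ from this non-relativistic estimate.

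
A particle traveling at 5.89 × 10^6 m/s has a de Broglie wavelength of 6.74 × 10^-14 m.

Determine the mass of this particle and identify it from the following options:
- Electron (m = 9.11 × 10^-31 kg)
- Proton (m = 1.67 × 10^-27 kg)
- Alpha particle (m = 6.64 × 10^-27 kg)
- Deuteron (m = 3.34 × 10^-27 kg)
The particle is a proton.

From λ = h/(mv), solve for mass:

m = h/(λv)
m = (6.626 × 10^-34 J·s) / (6.74 × 10^-14 m × 5.89 × 10^6 m/s)
m = 1.67 × 10^-27 kg

Comparing with the listed masses, this is closest to a proton.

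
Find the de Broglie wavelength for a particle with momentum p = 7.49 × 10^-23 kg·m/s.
8.85 × 10^-12 m

Using the de Broglie relation λ = h/p:

λ = h/p
λ = (6.626 × 10^-34 J·s) / (7.49 × 10^-23 kg·m/s)
λ = 8.85 × 10^-12 m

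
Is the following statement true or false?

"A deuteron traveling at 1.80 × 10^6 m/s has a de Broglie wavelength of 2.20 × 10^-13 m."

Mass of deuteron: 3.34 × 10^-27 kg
False

The claim is incorrect.

Using λ = h/(mv):
λ = (6.626 × 10^-34 J·s) / (3.34 × 10^-27 kg × 1.80 × 10^6 m/s)
λ = 1.10 × 10^-13 m

The actual wavelength differs from the claimed 2.20 × 10^-13 m.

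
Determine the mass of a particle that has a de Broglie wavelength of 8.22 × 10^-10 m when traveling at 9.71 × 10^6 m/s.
8.30 × 10^-32 kg

From the de Broglie relation λ = h/(mv), we solve for m:

m = h/(λv)
m = (6.626 × 10^-34 J·s) / (8.22 × 10^-10 m × 9.71 × 10^6 m/s)
m = 8.30 × 10^-32 kg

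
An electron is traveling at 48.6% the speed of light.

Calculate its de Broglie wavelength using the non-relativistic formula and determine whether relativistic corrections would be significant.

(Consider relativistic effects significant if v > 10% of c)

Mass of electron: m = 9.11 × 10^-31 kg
Yes, relativistic corrections are needed.

Using the non-relativistic de Broglie formula λ = h/(mv):

v = 48.6% × c = 1.457 × 10^8 m/s

λ = h/(mv)
λ = (6.626 × 10^-34 J·s) / (9.11 × 10^-31 kg × 1.457 × 10^8 m/s)
λ = 4.99 × 10^-12 m

Since v = 48.6% of c > 10% of c, relativistic corrections ARE significant and the actual wavelength would differ from this non-relativistic estimate.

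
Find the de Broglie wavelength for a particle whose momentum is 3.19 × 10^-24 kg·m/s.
2.08 × 10^-10 m

Using the de Broglie relation λ = h/p:

λ = h/p
λ = (6.626 × 10^-34 J·s) / (3.19 × 10^-24 kg·m/s)
λ = 2.08 × 10^-10 m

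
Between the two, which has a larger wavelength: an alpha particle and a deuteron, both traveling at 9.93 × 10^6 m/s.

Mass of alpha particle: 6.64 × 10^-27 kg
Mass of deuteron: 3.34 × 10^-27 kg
The deuteron has the longer wavelength.

Using λ = h/(mv), since both particles have the same velocity, the wavelength depends only on mass.

For alpha particle: λ₁ = h/(m₁v) = 1.00 × 10^-14 m
For deuteron: λ₂ = h/(m₂v) = 2.00 × 10^-14 m

Since λ ∝ 1/m at constant velocity, the lighter particle has the longer wavelength.

The deuteron has the longer de Broglie wavelength.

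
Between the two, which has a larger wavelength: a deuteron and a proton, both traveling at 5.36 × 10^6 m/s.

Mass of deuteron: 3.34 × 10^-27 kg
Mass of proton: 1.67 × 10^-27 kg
The proton has the longer wavelength.

Using λ = h/(mv), since both particles have the same velocity, the wavelength depends only on mass.

For deuteron: λ₁ = h/(m₁v) = 3.70 × 10^-14 m
For proton: λ₂ = h/(m₂v) = 7.40 × 10^-14 m

Since λ ∝ 1/m at constant velocity, the lighter particle has the longer wavelength.

The proton has the longer de Broglie wavelength.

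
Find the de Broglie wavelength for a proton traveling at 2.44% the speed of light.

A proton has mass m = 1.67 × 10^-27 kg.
5.42 × 10^-14 m

Using the de Broglie relation λ = h/(mv):

v = 2.44% × c = 7.315 × 10^6 m/s

λ = h/(mv)
λ = (6.626 × 10^-34 J·s) / (1.67 × 10^-27 kg × 7.315 × 10^6 m/s)
λ = 5.42 × 10^-14 m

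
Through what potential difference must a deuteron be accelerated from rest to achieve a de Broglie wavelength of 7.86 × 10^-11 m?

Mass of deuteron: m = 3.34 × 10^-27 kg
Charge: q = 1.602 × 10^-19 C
6.64 × 10^-2 V

From λ = h/√(2mqV), we solve for V:

λ² = h²/(2mqV)
V = h²/(2mqλ²)
V = (6.626 × 10^-34 J·s)² / (2 × 3.34 × 10^-27 kg × 1.602 × 10^-19 C × (7.86 × 10^-11 m)²)
V = 6.64 × 10^-2 V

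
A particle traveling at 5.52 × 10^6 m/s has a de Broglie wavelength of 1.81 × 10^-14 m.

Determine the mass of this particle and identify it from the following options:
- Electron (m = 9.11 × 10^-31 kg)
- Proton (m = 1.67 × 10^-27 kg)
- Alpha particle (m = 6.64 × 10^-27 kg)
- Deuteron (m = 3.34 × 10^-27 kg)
The particle is an alpha particle.

From λ = h/(mv), solve for mass:

m = h/(λv)
m = (6.626 × 10^-34 J·s) / (1.81 × 10^-14 m × 5.52 × 10^6 m/s)
m = 6.63 × 10^-27 kg

Comparing with the listed masses, this is closest to an alpha particle.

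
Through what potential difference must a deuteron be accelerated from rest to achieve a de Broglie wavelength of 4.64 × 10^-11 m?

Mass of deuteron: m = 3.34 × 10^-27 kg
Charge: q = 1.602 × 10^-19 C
1.91 × 10^-1 V

From λ = h/√(2mqV), we solve for V:

λ² = h²/(2mqV)
V = h²/(2mqλ²)
V = (6.626 × 10^-34 J·s)² / (2 × 3.34 × 10^-27 kg × 1.602 × 10^-19 C × (4.64 × 10^-11 m)²)
V = 1.91 × 10^-1 V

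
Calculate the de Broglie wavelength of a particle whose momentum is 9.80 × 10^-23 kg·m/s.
6.76 × 10^-12 m

Using the de Broglie relation λ = h/p:

λ = h/p
λ = (6.626 × 10^-34 J·s) / (9.80 × 10^-23 kg·m/s)
λ = 6.76 × 10^-12 m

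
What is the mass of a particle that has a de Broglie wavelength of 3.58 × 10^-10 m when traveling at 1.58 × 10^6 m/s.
1.17 × 10^-30 kg

From the de Broglie relation λ = h/(mv), we solve for m:

m = h/(λv)
m = (6.626 × 10^-34 J·s) / (3.58 × 10^-10 m × 1.58 × 10^6 m/s)
m = 1.17 × 10^-30 kg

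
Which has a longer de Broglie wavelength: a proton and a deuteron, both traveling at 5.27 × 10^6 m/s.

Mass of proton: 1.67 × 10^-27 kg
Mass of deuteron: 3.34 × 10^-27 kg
The proton has the longer wavelength.

Using λ = h/(mv), since both particles have the same velocity, the wavelength depends only on mass.

For proton: λ₁ = h/(m₁v) = 7.53 × 10^-14 m
For deuteron: λ₂ = h/(m₂v) = 3.76 × 10^-14 m

Since λ ∝ 1/m at constant velocity, the lighter particle has the longer wavelength.

The proton has the longer de Broglie wavelength.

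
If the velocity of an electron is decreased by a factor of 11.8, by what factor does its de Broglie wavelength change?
The wavelength increases by a factor of 11.8.

From λ = h/(mv), the wavelength is inversely proportional to velocity:

λ ∝ 1/v

If v → v/11.8, then λ → 11.8λ

When velocity is decreased by a factor of 11.8, the wavelength increases by a factor of 11.8.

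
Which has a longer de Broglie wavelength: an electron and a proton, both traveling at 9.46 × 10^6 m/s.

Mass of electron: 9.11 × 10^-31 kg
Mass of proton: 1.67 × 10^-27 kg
The electron has the longer wavelength.

Using λ = h/(mv), since both particles have the same velocity, the wavelength depends only on mass.

For electron: λ₁ = h/(m₁v) = 7.69 × 10^-11 m
For proton: λ₂ = h/(m₂v) = 4.19 × 10^-14 m

Since λ ∝ 1/m at constant velocity, the lighter particle has the longer wavelength.

The electron has the longer de Broglie wavelength.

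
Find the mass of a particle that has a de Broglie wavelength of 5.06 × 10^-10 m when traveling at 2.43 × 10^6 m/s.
5.39 × 10^-31 kg

From the de Broglie relation λ = h/(mv), we solve for m:

m = h/(λv)
m = (6.626 × 10^-34 J·s) / (5.06 × 10^-10 m × 2.43 × 10^6 m/s)
m = 5.39 × 10^-31 kg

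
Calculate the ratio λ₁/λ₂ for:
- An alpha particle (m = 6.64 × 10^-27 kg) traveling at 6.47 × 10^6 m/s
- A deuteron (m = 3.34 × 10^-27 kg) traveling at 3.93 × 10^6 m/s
λ₁/λ₂ = 0.306

Using λ = h/(mv):

λ₁ = h/(m₁v₁) = 1.54 × 10^-14 m
λ₂ = h/(m₂v₂) = 5.05 × 10^-14 m

Ratio λ₁/λ₂ = (m₂v₂)/(m₁v₁)
         = (3.34 × 10^-27 kg × 3.93 × 10^6 m/s) / (6.64 × 10^-27 kg × 6.47 × 10^6 m/s)
         = 0.306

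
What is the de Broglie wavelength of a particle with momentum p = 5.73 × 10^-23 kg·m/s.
1.16 × 10^-11 m

Using the de Broglie relation λ = h/p:

λ = h/p
λ = (6.626 × 10^-34 J·s) / (5.73 × 10^-23 kg·m/s)
λ = 1.16 × 10^-11 m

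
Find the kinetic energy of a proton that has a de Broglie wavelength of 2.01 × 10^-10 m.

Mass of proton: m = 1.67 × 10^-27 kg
3.25 × 10^-21 J (or 0.0203 eV)

From λ = h/√(2mKE), we solve for KE:

λ² = h²/(2mKE)
KE = h²/(2mλ²)
KE = (6.626 × 10^-34 J·s)² / (2 × 1.67 × 10^-27 kg × (2.01 × 10^-10 m)²)
KE = 3.25 × 10^-21 J
KE = 0.0203 eV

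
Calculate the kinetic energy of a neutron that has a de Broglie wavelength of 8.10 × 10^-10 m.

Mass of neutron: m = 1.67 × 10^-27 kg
2.00 × 10^-22 J (or 1.25 × 10^-3 eV)

From λ = h/√(2mKE), we solve for KE:

λ² = h²/(2mKE)
KE = h²/(2mλ²)
KE = (6.626 × 10^-34 J·s)² / (2 × 1.67 × 10^-27 kg × (8.10 × 10^-10 m)²)
KE = 2.00 × 10^-22 J
KE = 1.25 × 10^-3 eV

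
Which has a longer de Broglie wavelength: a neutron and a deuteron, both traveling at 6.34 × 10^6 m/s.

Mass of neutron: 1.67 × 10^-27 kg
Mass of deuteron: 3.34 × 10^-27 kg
The neutron has the longer wavelength.

Using λ = h/(mv), since both particles have the same velocity, the wavelength depends only on mass.

For neutron: λ₁ = h/(m₁v) = 6.26 × 10^-14 m
For deuteron: λ₂ = h/(m₂v) = 3.13 × 10^-14 m

Since λ ∝ 1/m at constant velocity, the lighter particle has the longer wavelength.

The neutron has the longer de Broglie wavelength.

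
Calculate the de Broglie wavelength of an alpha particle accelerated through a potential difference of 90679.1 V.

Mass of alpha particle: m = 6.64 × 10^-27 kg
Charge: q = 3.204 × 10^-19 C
3.37 × 10^-14 m

When a particle is accelerated through voltage V, it gains kinetic energy KE = qV.

The de Broglie wavelength is then λ = h/√(2mqV):

λ = h/√(2mqV)
λ = (6.626 × 10^-34 J·s) / √(2 × 6.64 × 10^-27 kg × 3.204 × 10^-19 C × 90679.1 V)
λ = 3.37 × 10^-14 m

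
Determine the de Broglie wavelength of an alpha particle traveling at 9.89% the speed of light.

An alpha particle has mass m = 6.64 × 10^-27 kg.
3.37 × 10^-15 m

Using the de Broglie relation λ = h/(mv):

v = 9.89% × c = 2.965 × 10^7 m/s

λ = h/(mv)
λ = (6.626 × 10^-34 J·s) / (6.64 × 10^-27 kg × 2.965 × 10^7 m/s)
λ = 3.37 × 10^-15 m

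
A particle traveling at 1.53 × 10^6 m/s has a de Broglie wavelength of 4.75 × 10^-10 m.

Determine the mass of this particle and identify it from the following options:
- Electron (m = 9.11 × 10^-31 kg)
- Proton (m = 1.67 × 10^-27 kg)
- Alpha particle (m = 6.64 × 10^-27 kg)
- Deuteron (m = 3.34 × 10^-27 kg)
The particle is an electron.

From λ = h/(mv), solve for mass:

m = h/(λv)
m = (6.626 × 10^-34 J·s) / (4.75 × 10^-10 m × 1.53 × 10^6 m/s)
m = 9.12 × 10^-31 kg

Comparing with the listed masses, this is closest to an electron.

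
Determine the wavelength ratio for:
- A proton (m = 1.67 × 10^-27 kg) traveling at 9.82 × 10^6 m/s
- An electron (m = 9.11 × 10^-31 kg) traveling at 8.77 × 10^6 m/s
λ₁/λ₂ = 4.87 × 10^-4

Using λ = h/(mv):

λ₁ = h/(m₁v₁) = 4.04 × 10^-14 m
λ₂ = h/(m₂v₂) = 8.29 × 10^-11 m

Ratio λ₁/λ₂ = (m₂v₂)/(m₁v₁)
         = (9.11 × 10^-31 kg × 8.77 × 10^6 m/s) / (1.67 × 10^-27 kg × 9.82 × 10^6 m/s)
         = 4.87 × 10^-4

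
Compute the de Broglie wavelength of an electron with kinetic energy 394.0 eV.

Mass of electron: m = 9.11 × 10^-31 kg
6.18 × 10^-11 m

Using λ = h/√(2mKE):

First convert KE to Joules: KE = 394.0 eV = 6.313 × 10^-17 J

λ = h/√(2mKE)
λ = (6.626 × 10^-34 J·s) / √(2 × 9.11 × 10^-31 kg × 6.313 × 10^-17 J)
λ = 6.18 × 10^-11 m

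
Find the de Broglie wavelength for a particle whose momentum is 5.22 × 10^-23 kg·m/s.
1.27 × 10^-11 m

Using the de Broglie relation λ = h/p:

λ = h/p
λ = (6.626 × 10^-34 J·s) / (5.22 × 10^-23 kg·m/s)
λ = 1.27 × 10^-11 m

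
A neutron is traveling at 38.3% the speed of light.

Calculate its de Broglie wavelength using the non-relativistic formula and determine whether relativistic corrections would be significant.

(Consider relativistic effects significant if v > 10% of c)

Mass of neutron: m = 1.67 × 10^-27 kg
Yes, relativistic corrections are needed.

Using the non-relativistic de Broglie formula λ = h/(mv):

v = 38.3% × c = 1.148 × 10^8 m/s

λ = h/(mv)
λ = (6.626 × 10^-34 J·s) / (1.67 × 10^-27 kg × 1.148 × 10^8 m/s)
λ = 3.46 × 10^-15 m

Since v = 38.3% of c > 10% of c, relativistic corrections ARE significant and the actual wavelength would differ from this non-relativistic estimate.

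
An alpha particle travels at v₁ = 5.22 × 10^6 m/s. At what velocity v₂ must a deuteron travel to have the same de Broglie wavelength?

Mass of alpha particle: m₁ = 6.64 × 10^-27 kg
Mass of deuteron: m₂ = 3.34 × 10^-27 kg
v₂ = 1.04 × 10^7 m/s

For equal de Broglie wavelengths: λ₁ = λ₂

h/(m₁v₁) = h/(m₂v₂)
m₁v₁ = m₂v₂
v₂ = v₁ · (m₁/m₂)

v₂ = 5.22 × 10^6 m/s × (6.64 × 10^-27 kg / 3.34 × 10^-27 kg)
v₂ = 1.04 × 10^7 m/s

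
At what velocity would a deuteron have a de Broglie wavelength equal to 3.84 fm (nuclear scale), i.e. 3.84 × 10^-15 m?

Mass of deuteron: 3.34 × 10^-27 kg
5.17 × 10^7 m/s

From λ = h/(mv), solve for v:

v = h/(mλ)
v = (6.626 × 10^-34 J·s) / (3.34 × 10^-27 kg × 3.84 × 10^-15 m)
v = 5.17 × 10^7 m/s

Note: This velocity is 17.2% of the speed of light, so relativistic corrections would be needed for a more accurate calculation.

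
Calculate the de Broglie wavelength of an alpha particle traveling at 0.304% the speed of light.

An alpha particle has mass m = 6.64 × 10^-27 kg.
1.09 × 10^-13 m

Using the de Broglie relation λ = h/(mv):

v = 0.304% × c = 9.114 × 10^5 m/s

λ = h/(mv)
λ = (6.626 × 10^-34 J·s) / (6.64 × 10^-27 kg × 9.114 × 10^5 m/s)
λ = 1.09 × 10^-13 m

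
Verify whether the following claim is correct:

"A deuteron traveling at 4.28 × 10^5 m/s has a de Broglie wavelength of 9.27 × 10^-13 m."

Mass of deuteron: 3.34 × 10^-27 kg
False

The claim is incorrect.

Using λ = h/(mv):
λ = (6.626 × 10^-34 J·s) / (3.34 × 10^-27 kg × 4.28 × 10^5 m/s)
λ = 4.64 × 10^-13 m

The actual wavelength differs from the claimed 9.27 × 10^-13 m.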